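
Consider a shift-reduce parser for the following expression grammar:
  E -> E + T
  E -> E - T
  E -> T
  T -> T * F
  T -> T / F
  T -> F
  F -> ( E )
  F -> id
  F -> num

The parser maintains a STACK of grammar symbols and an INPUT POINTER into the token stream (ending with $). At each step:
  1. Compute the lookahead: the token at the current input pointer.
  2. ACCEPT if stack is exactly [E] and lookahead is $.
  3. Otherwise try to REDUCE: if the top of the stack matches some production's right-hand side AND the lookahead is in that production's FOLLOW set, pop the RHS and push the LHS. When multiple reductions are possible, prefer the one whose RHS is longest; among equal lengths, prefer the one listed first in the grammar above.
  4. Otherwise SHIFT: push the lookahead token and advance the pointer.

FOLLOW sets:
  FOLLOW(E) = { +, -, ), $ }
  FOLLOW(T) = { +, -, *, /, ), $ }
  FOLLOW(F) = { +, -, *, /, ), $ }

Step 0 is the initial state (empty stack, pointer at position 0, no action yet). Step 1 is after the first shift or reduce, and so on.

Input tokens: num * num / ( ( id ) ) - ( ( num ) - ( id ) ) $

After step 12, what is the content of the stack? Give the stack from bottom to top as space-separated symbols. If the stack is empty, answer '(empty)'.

Step 1: shift num. Stack=[num] ptr=1 lookahead=* remaining=[* num / ( ( id ) ) - ( ( num ) - ( id ) ) $]
Step 2: reduce F->num. Stack=[F] ptr=1 lookahead=* remaining=[* num / ( ( id ) ) - ( ( num ) - ( id ) ) $]
Step 3: reduce T->F. Stack=[T] ptr=1 lookahead=* remaining=[* num / ( ( id ) ) - ( ( num ) - ( id ) ) $]
Step 4: shift *. Stack=[T *] ptr=2 lookahead=num remaining=[num / ( ( id ) ) - ( ( num ) - ( id ) ) $]
Step 5: shift num. Stack=[T * num] ptr=3 lookahead=/ remaining=[/ ( ( id ) ) - ( ( num ) - ( id ) ) $]
Step 6: reduce F->num. Stack=[T * F] ptr=3 lookahead=/ remaining=[/ ( ( id ) ) - ( ( num ) - ( id ) ) $]
Step 7: reduce T->T * F. Stack=[T] ptr=3 lookahead=/ remaining=[/ ( ( id ) ) - ( ( num ) - ( id ) ) $]
Step 8: shift /. Stack=[T /] ptr=4 lookahead=( remaining=[( ( id ) ) - ( ( num ) - ( id ) ) $]
Step 9: shift (. Stack=[T / (] ptr=5 lookahead=( remaining=[( id ) ) - ( ( num ) - ( id ) ) $]
Step 10: shift (. Stack=[T / ( (] ptr=6 lookahead=id remaining=[id ) ) - ( ( num ) - ( id ) ) $]
Step 11: shift id. Stack=[T / ( ( id] ptr=7 lookahead=) remaining=[) ) - ( ( num ) - ( id ) ) $]
Step 12: reduce F->id. Stack=[T / ( ( F] ptr=7 lookahead=) remaining=[) ) - ( ( num ) - ( id ) ) $]

Answer: T / ( ( F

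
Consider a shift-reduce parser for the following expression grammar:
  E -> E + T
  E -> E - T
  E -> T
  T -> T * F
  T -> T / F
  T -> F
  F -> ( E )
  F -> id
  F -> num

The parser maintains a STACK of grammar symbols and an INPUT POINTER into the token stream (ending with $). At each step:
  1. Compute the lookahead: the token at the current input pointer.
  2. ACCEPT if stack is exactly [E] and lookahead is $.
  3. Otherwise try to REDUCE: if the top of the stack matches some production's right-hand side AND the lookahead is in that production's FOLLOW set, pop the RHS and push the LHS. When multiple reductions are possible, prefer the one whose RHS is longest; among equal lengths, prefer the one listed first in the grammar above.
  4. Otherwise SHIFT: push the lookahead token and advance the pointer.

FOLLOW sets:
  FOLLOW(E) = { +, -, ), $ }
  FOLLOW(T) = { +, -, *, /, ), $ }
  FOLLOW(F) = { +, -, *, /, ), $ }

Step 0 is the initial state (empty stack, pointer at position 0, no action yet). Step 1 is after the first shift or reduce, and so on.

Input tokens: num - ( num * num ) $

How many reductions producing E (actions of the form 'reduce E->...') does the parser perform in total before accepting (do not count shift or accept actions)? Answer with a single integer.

Step 1: shift num. Stack=[num] ptr=1 lookahead=- remaining=[- ( num * num ) $]
Step 2: reduce F->num. Stack=[F] ptr=1 lookahead=- remaining=[- ( num * num ) $]
Step 3: reduce T->F. Stack=[T] ptr=1 lookahead=- remaining=[- ( num * num ) $]
Step 4: reduce E->T. Stack=[E] ptr=1 lookahead=- remaining=[- ( num * num ) $]
Step 5: shift -. Stack=[E -] ptr=2 lookahead=( remaining=[( num * num ) $]
Step 6: shift (. Stack=[E - (] ptr=3 lookahead=num remaining=[num * num ) $]
Step 7: shift num. Stack=[E - ( num] ptr=4 lookahead=* remaining=[* num ) $]
Step 8: reduce F->num. Stack=[E - ( F] ptr=4 lookahead=* remaining=[* num ) $]
Step 9: reduce T->F. Stack=[E - ( T] ptr=4 lookahead=* remaining=[* num ) $]
Step 10: shift *. Stack=[E - ( T *] ptr=5 lookahead=num remaining=[num ) $]
Step 11: shift num. Stack=[E - ( T * num] ptr=6 lookahead=) remaining=[) $]
Step 12: reduce F->num. Stack=[E - ( T * F] ptr=6 lookahead=) remaining=[) $]
Step 13: reduce T->T * F. Stack=[E - ( T] ptr=6 lookahead=) remaining=[) $]
Step 14: reduce E->T. Stack=[E - ( E] ptr=6 lookahead=) remaining=[) $]
Step 15: shift ). Stack=[E - ( E )] ptr=7 lookahead=$ remaining=[$]
Step 16: reduce F->( E ). Stack=[E - F] ptr=7 lookahead=$ remaining=[$]
Step 17: reduce T->F. Stack=[E - T] ptr=7 lookahead=$ remaining=[$]
Step 18: reduce E->E - T. Stack=[E] ptr=7 lookahead=$ remaining=[$]
Step 19: accept. Stack=[E] ptr=7 lookahead=$ remaining=[$]

Answer: 3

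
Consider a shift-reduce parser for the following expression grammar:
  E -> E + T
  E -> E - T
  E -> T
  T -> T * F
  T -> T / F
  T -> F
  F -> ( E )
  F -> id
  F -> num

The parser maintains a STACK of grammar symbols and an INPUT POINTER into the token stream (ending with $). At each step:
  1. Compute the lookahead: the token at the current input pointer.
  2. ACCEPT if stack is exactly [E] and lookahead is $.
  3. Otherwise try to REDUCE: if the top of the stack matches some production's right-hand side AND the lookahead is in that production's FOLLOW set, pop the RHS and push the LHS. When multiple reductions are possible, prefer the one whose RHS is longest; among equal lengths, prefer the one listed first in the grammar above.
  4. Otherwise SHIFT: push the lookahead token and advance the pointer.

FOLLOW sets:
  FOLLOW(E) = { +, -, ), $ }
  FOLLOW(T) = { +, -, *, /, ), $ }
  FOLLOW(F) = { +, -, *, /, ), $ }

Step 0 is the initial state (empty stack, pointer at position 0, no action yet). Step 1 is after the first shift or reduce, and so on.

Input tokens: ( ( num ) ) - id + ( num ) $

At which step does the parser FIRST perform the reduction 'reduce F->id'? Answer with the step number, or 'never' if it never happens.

Answer: 17

Derivation:
Step 1: shift (. Stack=[(] ptr=1 lookahead=( remaining=[( num ) ) - id + ( num ) $]
Step 2: shift (. Stack=[( (] ptr=2 lookahead=num remaining=[num ) ) - id + ( num ) $]
Step 3: shift num. Stack=[( ( num] ptr=3 lookahead=) remaining=[) ) - id + ( num ) $]
Step 4: reduce F->num. Stack=[( ( F] ptr=3 lookahead=) remaining=[) ) - id + ( num ) $]
Step 5: reduce T->F. Stack=[( ( T] ptr=3 lookahead=) remaining=[) ) - id + ( num ) $]
Step 6: reduce E->T. Stack=[( ( E] ptr=3 lookahead=) remaining=[) ) - id + ( num ) $]
Step 7: shift ). Stack=[( ( E )] ptr=4 lookahead=) remaining=[) - id + ( num ) $]
Step 8: reduce F->( E ). Stack=[( F] ptr=4 lookahead=) remaining=[) - id + ( num ) $]
Step 9: reduce T->F. Stack=[( T] ptr=4 lookahead=) remaining=[) - id + ( num ) $]
Step 10: reduce E->T. Stack=[( E] ptr=4 lookahead=) remaining=[) - id + ( num ) $]
Step 11: shift ). Stack=[( E )] ptr=5 lookahead=- remaining=[- id + ( num ) $]
Step 12: reduce F->( E ). Stack=[F] ptr=5 lookahead=- remaining=[- id + ( num ) $]
Step 13: reduce T->F. Stack=[T] ptr=5 lookahead=- remaining=[- id + ( num ) $]
Step 14: reduce E->T. Stack=[E] ptr=5 lookahead=- remaining=[- id + ( num ) $]
Step 15: shift -. Stack=[E -] ptr=6 lookahead=id remaining=[id + ( num ) $]
Step 16: shift id. Stack=[E - id] ptr=7 lookahead=+ remaining=[+ ( num ) $]
Step 17: reduce F->id. Stack=[E - F] ptr=7 lookahead=+ remaining=[+ ( num ) $]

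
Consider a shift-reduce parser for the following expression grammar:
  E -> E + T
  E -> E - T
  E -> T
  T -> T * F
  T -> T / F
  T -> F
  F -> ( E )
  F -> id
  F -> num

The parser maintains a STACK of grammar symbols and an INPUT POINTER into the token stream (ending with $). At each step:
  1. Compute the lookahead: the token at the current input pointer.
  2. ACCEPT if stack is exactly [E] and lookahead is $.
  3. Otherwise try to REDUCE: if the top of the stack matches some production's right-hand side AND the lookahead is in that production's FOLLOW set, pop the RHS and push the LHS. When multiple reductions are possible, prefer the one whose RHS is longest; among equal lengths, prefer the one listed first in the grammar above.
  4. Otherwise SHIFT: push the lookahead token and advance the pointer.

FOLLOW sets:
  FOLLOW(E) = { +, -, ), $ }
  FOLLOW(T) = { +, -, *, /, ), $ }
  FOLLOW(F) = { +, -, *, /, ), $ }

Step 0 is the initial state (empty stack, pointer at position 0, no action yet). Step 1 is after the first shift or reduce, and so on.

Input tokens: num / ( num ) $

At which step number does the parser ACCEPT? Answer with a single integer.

Answer: 14

Derivation:
Step 1: shift num. Stack=[num] ptr=1 lookahead=/ remaining=[/ ( num ) $]
Step 2: reduce F->num. Stack=[F] ptr=1 lookahead=/ remaining=[/ ( num ) $]
Step 3: reduce T->F. Stack=[T] ptr=1 lookahead=/ remaining=[/ ( num ) $]
Step 4: shift /. Stack=[T /] ptr=2 lookahead=( remaining=[( num ) $]
Step 5: shift (. Stack=[T / (] ptr=3 lookahead=num remaining=[num ) $]
Step 6: shift num. Stack=[T / ( num] ptr=4 lookahead=) remaining=[) $]
Step 7: reduce F->num. Stack=[T / ( F] ptr=4 lookahead=) remaining=[) $]
Step 8: reduce T->F. Stack=[T / ( T] ptr=4 lookahead=) remaining=[) $]
Step 9: reduce E->T. Stack=[T / ( E] ptr=4 lookahead=) remaining=[) $]
Step 10: shift ). Stack=[T / ( E )] ptr=5 lookahead=$ remaining=[$]
Step 11: reduce F->( E ). Stack=[T / F] ptr=5 lookahead=$ remaining=[$]
Step 12: reduce T->T / F. Stack=[T] ptr=5 lookahead=$ remaining=[$]
Step 13: reduce E->T. Stack=[E] ptr=5 lookahead=$ remaining=[$]
Step 14: accept. Stack=[E] ptr=5 lookahead=$ remaining=[$]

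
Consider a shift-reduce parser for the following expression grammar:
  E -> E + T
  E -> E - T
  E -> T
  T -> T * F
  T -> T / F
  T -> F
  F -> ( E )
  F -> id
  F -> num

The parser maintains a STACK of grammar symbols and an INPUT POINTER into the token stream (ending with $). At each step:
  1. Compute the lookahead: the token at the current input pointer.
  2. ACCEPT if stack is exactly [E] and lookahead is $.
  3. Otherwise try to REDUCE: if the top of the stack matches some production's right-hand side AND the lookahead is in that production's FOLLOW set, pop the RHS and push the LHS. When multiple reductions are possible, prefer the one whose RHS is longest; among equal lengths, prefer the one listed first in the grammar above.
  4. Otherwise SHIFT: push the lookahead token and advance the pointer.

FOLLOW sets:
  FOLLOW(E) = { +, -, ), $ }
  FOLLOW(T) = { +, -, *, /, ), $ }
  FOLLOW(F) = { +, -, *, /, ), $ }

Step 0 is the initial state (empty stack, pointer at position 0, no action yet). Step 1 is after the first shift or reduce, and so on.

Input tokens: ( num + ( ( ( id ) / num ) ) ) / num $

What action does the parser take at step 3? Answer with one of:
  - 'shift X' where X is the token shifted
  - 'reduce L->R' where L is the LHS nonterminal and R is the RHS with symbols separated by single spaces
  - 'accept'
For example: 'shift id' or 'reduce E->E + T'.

Step 1: shift (. Stack=[(] ptr=1 lookahead=num remaining=[num + ( ( ( id ) / num ) ) ) / num $]
Step 2: shift num. Stack=[( num] ptr=2 lookahead=+ remaining=[+ ( ( ( id ) / num ) ) ) / num $]
Step 3: reduce F->num. Stack=[( F] ptr=2 lookahead=+ remaining=[+ ( ( ( id ) / num ) ) ) / num $]

Answer: reduce F->num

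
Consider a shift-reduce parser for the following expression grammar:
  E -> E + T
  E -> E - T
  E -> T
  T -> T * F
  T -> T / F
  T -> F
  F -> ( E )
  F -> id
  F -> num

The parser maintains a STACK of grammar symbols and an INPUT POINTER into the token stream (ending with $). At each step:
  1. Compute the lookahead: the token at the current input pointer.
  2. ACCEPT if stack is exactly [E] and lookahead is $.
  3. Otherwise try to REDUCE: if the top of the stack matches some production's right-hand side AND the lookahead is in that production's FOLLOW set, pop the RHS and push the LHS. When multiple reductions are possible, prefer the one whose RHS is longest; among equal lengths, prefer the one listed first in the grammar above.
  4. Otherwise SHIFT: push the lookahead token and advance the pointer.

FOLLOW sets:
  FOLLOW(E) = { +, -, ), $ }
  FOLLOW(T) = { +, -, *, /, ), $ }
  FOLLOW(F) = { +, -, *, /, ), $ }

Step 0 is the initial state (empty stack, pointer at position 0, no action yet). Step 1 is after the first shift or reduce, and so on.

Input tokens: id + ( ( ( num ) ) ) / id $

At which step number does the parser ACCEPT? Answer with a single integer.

Answer: 29

Derivation:
Step 1: shift id. Stack=[id] ptr=1 lookahead=+ remaining=[+ ( ( ( num ) ) ) / id $]
Step 2: reduce F->id. Stack=[F] ptr=1 lookahead=+ remaining=[+ ( ( ( num ) ) ) / id $]
Step 3: reduce T->F. Stack=[T] ptr=1 lookahead=+ remaining=[+ ( ( ( num ) ) ) / id $]
Step 4: reduce E->T. Stack=[E] ptr=1 lookahead=+ remaining=[+ ( ( ( num ) ) ) / id $]
Step 5: shift +. Stack=[E +] ptr=2 lookahead=( remaining=[( ( ( num ) ) ) / id $]
Step 6: shift (. Stack=[E + (] ptr=3 lookahead=( remaining=[( ( num ) ) ) / id $]
Step 7: shift (. Stack=[E + ( (] ptr=4 lookahead=( remaining=[( num ) ) ) / id $]
Step 8: shift (. Stack=[E + ( ( (] ptr=5 lookahead=num remaining=[num ) ) ) / id $]
Step 9: shift num. Stack=[E + ( ( ( num] ptr=6 lookahead=) remaining=[) ) ) / id $]
Step 10: reduce F->num. Stack=[E + ( ( ( F] ptr=6 lookahead=) remaining=[) ) ) / id $]
Step 11: reduce T->F. Stack=[E + ( ( ( T] ptr=6 lookahead=) remaining=[) ) ) / id $]
Step 12: reduce E->T. Stack=[E + ( ( ( E] ptr=6 lookahead=) remaining=[) ) ) / id $]
Step 13: shift ). Stack=[E + ( ( ( E )] ptr=7 lookahead=) remaining=[) ) / id $]
Step 14: reduce F->( E ). Stack=[E + ( ( F] ptr=7 lookahead=) remaining=[) ) / id $]
Step 15: reduce T->F. Stack=[E + ( ( T] ptr=7 lookahead=) remaining=[) ) / id $]
Step 16: reduce E->T. Stack=[E + ( ( E] ptr=7 lookahead=) remaining=[) ) / id $]
Step 17: shift ). Stack=[E + ( ( E )] ptr=8 lookahead=) remaining=[) / id $]
Step 18: reduce F->( E ). Stack=[E + ( F] ptr=8 lookahead=) remaining=[) / id $]
Step 19: reduce T->F. Stack=[E + ( T] ptr=8 lookahead=) remaining=[) / id $]
Step 20: reduce E->T. Stack=[E + ( E] ptr=8 lookahead=) remaining=[) / id $]
Step 21: shift ). Stack=[E + ( E )] ptr=9 lookahead=/ remaining=[/ id $]
Step 22: reduce F->( E ). Stack=[E + F] ptr=9 lookahead=/ remaining=[/ id $]
Step 23: reduce T->F. Stack=[E + T] ptr=9 lookahead=/ remaining=[/ id $]
Step 24: shift /. Stack=[E + T /] ptr=10 lookahead=id remaining=[id $]
Step 25: shift id. Stack=[E + T / id] ptr=11 lookahead=$ remaining=[$]
Step 26: reduce F->id. Stack=[E + T / F] ptr=11 lookahead=$ remaining=[$]
Step 27: reduce T->T / F. Stack=[E + T] ptr=11 lookahead=$ remaining=[$]
Step 28: reduce E->E + T. Stack=[E] ptr=11 lookahead=$ remaining=[$]
Step 29: accept. Stack=[E] ptr=11 lookahead=$ remaining=[$]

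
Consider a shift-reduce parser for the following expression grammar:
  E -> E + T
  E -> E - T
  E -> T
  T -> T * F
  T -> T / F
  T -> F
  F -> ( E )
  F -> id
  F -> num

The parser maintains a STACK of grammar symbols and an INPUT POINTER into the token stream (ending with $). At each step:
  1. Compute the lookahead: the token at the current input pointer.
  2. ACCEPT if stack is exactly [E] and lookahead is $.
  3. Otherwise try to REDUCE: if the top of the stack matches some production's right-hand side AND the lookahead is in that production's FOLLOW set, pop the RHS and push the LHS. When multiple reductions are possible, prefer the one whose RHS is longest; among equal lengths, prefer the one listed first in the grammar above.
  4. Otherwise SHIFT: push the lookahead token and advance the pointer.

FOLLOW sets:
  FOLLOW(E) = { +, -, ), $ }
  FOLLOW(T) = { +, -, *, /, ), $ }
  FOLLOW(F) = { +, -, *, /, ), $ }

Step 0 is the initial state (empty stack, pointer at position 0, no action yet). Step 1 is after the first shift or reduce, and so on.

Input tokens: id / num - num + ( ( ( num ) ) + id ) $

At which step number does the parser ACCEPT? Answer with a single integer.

Answer: 39

Derivation:
Step 1: shift id. Stack=[id] ptr=1 lookahead=/ remaining=[/ num - num + ( ( ( num ) ) + id ) $]
Step 2: reduce F->id. Stack=[F] ptr=1 lookahead=/ remaining=[/ num - num + ( ( ( num ) ) + id ) $]
Step 3: reduce T->F. Stack=[T] ptr=1 lookahead=/ remaining=[/ num - num + ( ( ( num ) ) + id ) $]
Step 4: shift /. Stack=[T /] ptr=2 lookahead=num remaining=[num - num + ( ( ( num ) ) + id ) $]
Step 5: shift num. Stack=[T / num] ptr=3 lookahead=- remaining=[- num + ( ( ( num ) ) + id ) $]
Step 6: reduce F->num. Stack=[T / F] ptr=3 lookahead=- remaining=[- num + ( ( ( num ) ) + id ) $]
Step 7: reduce T->T / F. Stack=[T] ptr=3 lookahead=- remaining=[- num + ( ( ( num ) ) + id ) $]
Step 8: reduce E->T. Stack=[E] ptr=3 lookahead=- remaining=[- num + ( ( ( num ) ) + id ) $]
Step 9: shift -. Stack=[E -] ptr=4 lookahead=num remaining=[num + ( ( ( num ) ) + id ) $]
Step 10: shift num. Stack=[E - num] ptr=5 lookahead=+ remaining=[+ ( ( ( num ) ) + id ) $]
Step 11: reduce F->num. Stack=[E - F] ptr=5 lookahead=+ remaining=[+ ( ( ( num ) ) + id ) $]
Step 12: reduce T->F. Stack=[E - T] ptr=5 lookahead=+ remaining=[+ ( ( ( num ) ) + id ) $]
Step 13: reduce E->E - T. Stack=[E] ptr=5 lookahead=+ remaining=[+ ( ( ( num ) ) + id ) $]
Step 14: shift +. Stack=[E +] ptr=6 lookahead=( remaining=[( ( ( num ) ) + id ) $]
Step 15: shift (. Stack=[E + (] ptr=7 lookahead=( remaining=[( ( num ) ) + id ) $]
Step 16: shift (. Stack=[E + ( (] ptr=8 lookahead=( remaining=[( num ) ) + id ) $]
Step 17: shift (. Stack=[E + ( ( (] ptr=9 lookahead=num remaining=[num ) ) + id ) $]
Step 18: shift num. Stack=[E + ( ( ( num] ptr=10 lookahead=) remaining=[) ) + id ) $]
Step 19: reduce F->num. Stack=[E + ( ( ( F] ptr=10 lookahead=) remaining=[) ) + id ) $]
Step 20: reduce T->F. Stack=[E + ( ( ( T] ptr=10 lookahead=) remaining=[) ) + id ) $]
Step 21: reduce E->T. Stack=[E + ( ( ( E] ptr=10 lookahead=) remaining=[) ) + id ) $]
Step 22: shift ). Stack=[E + ( ( ( E )] ptr=11 lookahead=) remaining=[) + id ) $]
Step 23: reduce F->( E ). Stack=[E + ( ( F] ptr=11 lookahead=) remaining=[) + id ) $]
Step 24: reduce T->F. Stack=[E + ( ( T] ptr=11 lookahead=) remaining=[) + id ) $]
Step 25: reduce E->T. Stack=[E + ( ( E] ptr=11 lookahead=) remaining=[) + id ) $]
Step 26: shift ). Stack=[E + ( ( E )] ptr=12 lookahead=+ remaining=[+ id ) $]
Step 27: reduce F->( E ). Stack=[E + ( F] ptr=12 lookahead=+ remaining=[+ id ) $]
Step 28: reduce T->F. Stack=[E + ( T] ptr=12 lookahead=+ remaining=[+ id ) $]
Step 29: reduce E->T. Stack=[E + ( E] ptr=12 lookahead=+ remaining=[+ id ) $]
Step 30: shift +. Stack=[E + ( E +] ptr=13 lookahead=id remaining=[id ) $]
Step 31: shift id. Stack=[E + ( E + id] ptr=14 lookahead=) remaining=[) $]
Step 32: reduce F->id. Stack=[E + ( E + F] ptr=14 lookahead=) remaining=[) $]
Step 33: reduce T->F. Stack=[E + ( E + T] ptr=14 lookahead=) remaining=[) $]
Step 34: reduce E->E + T. Stack=[E + ( E] ptr=14 lookahead=) remaining=[) $]
Step 35: shift ). Stack=[E + ( E )] ptr=15 lookahead=$ remaining=[$]
Step 36: reduce F->( E ). Stack=[E + F] ptr=15 lookahead=$ remaining=[$]
Step 37: reduce T->F. Stack=[E + T] ptr=15 lookahead=$ remaining=[$]
Step 38: reduce E->E + T. Stack=[E] ptr=15 lookahead=$ remaining=[$]
Step 39: accept. Stack=[E] ptr=15 lookahead=$ remaining=[$]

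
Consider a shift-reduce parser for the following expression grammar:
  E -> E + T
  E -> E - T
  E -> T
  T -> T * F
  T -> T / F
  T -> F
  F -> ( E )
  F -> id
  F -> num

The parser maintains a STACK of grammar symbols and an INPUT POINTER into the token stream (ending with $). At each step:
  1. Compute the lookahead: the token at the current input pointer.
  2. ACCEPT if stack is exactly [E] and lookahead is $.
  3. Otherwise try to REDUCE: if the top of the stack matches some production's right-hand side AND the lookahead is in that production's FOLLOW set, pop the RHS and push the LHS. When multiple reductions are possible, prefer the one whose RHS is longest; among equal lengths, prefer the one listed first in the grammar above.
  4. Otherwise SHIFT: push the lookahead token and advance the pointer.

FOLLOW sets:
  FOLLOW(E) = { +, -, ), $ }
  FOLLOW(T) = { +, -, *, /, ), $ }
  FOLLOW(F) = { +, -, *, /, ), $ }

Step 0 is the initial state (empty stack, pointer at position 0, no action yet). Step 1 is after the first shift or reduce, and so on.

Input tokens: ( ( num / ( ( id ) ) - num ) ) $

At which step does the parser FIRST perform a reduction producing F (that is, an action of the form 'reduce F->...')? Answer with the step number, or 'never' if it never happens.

Answer: 4

Derivation:
Step 1: shift (. Stack=[(] ptr=1 lookahead=( remaining=[( num / ( ( id ) ) - num ) ) $]
Step 2: shift (. Stack=[( (] ptr=2 lookahead=num remaining=[num / ( ( id ) ) - num ) ) $]
Step 3: shift num. Stack=[( ( num] ptr=3 lookahead=/ remaining=[/ ( ( id ) ) - num ) ) $]
Step 4: reduce F->num. Stack=[( ( F] ptr=3 lookahead=/ remaining=[/ ( ( id ) ) - num ) ) $]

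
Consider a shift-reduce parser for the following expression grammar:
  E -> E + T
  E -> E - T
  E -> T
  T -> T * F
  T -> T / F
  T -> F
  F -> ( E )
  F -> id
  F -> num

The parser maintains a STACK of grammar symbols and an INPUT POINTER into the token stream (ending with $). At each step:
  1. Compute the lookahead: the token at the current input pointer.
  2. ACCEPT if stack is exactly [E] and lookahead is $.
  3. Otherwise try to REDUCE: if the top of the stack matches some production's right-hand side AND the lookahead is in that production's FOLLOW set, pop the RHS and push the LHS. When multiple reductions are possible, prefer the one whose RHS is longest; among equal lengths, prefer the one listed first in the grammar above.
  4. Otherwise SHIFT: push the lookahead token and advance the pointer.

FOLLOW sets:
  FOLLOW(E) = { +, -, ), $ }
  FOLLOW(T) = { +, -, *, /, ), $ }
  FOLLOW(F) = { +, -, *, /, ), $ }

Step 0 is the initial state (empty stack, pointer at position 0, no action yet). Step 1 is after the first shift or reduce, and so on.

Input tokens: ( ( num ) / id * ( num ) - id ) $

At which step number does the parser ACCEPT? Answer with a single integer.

Answer: 33

Derivation:
Step 1: shift (. Stack=[(] ptr=1 lookahead=( remaining=[( num ) / id * ( num ) - id ) $]
Step 2: shift (. Stack=[( (] ptr=2 lookahead=num remaining=[num ) / id * ( num ) - id ) $]
Step 3: shift num. Stack=[( ( num] ptr=3 lookahead=) remaining=[) / id * ( num ) - id ) $]
Step 4: reduce F->num. Stack=[( ( F] ptr=3 lookahead=) remaining=[) / id * ( num ) - id ) $]
Step 5: reduce T->F. Stack=[( ( T] ptr=3 lookahead=) remaining=[) / id * ( num ) - id ) $]
Step 6: reduce E->T. Stack=[( ( E] ptr=3 lookahead=) remaining=[) / id * ( num ) - id ) $]
Step 7: shift ). Stack=[( ( E )] ptr=4 lookahead=/ remaining=[/ id * ( num ) - id ) $]
Step 8: reduce F->( E ). Stack=[( F] ptr=4 lookahead=/ remaining=[/ id * ( num ) - id ) $]
Step 9: reduce T->F. Stack=[( T] ptr=4 lookahead=/ remaining=[/ id * ( num ) - id ) $]
Step 10: shift /. Stack=[( T /] ptr=5 lookahead=id remaining=[id * ( num ) - id ) $]
Step 11: shift id. Stack=[( T / id] ptr=6 lookahead=* remaining=[* ( num ) - id ) $]
Step 12: reduce F->id. Stack=[( T / F] ptr=6 lookahead=* remaining=[* ( num ) - id ) $]
Step 13: reduce T->T / F. Stack=[( T] ptr=6 lookahead=* remaining=[* ( num ) - id ) $]
Step 14: shift *. Stack=[( T *] ptr=7 lookahead=( remaining=[( num ) - id ) $]
Step 15: shift (. Stack=[( T * (] ptr=8 lookahead=num remaining=[num ) - id ) $]
Step 16: shift num. Stack=[( T * ( num] ptr=9 lookahead=) remaining=[) - id ) $]
Step 17: reduce F->num. Stack=[( T * ( F] ptr=9 lookahead=) remaining=[) - id ) $]
Step 18: reduce T->F. Stack=[( T * ( T] ptr=9 lookahead=) remaining=[) - id ) $]
Step 19: reduce E->T. Stack=[( T * ( E] ptr=9 lookahead=) remaining=[) - id ) $]
Step 20: shift ). Stack=[( T * ( E )] ptr=10 lookahead=- remaining=[- id ) $]
Step 21: reduce F->( E ). Stack=[( T * F] ptr=10 lookahead=- remaining=[- id ) $]
Step 22: reduce T->T * F. Stack=[( T] ptr=10 lookahead=- remaining=[- id ) $]
Step 23: reduce E->T. Stack=[( E] ptr=10 lookahead=- remaining=[- id ) $]
Step 24: shift -. Stack=[( E -] ptr=11 lookahead=id remaining=[id ) $]
Step 25: shift id. Stack=[( E - id] ptr=12 lookahead=) remaining=[) $]
Step 26: reduce F->id. Stack=[( E - F] ptr=12 lookahead=) remaining=[) $]
Step 27: reduce T->F. Stack=[( E - T] ptr=12 lookahead=) remaining=[) $]
Step 28: reduce E->E - T. Stack=[( E] ptr=12 lookahead=) remaining=[) $]
Step 29: shift ). Stack=[( E )] ptr=13 lookahead=$ remaining=[$]
Step 30: reduce F->( E ). Stack=[F] ptr=13 lookahead=$ remaining=[$]
Step 31: reduce T->F. Stack=[T] ptr=13 lookahead=$ remaining=[$]
Step 32: reduce E->T. Stack=[E] ptr=13 lookahead=$ remaining=[$]
Step 33: accept. Stack=[E] ptr=13 lookahead=$ remaining=[$]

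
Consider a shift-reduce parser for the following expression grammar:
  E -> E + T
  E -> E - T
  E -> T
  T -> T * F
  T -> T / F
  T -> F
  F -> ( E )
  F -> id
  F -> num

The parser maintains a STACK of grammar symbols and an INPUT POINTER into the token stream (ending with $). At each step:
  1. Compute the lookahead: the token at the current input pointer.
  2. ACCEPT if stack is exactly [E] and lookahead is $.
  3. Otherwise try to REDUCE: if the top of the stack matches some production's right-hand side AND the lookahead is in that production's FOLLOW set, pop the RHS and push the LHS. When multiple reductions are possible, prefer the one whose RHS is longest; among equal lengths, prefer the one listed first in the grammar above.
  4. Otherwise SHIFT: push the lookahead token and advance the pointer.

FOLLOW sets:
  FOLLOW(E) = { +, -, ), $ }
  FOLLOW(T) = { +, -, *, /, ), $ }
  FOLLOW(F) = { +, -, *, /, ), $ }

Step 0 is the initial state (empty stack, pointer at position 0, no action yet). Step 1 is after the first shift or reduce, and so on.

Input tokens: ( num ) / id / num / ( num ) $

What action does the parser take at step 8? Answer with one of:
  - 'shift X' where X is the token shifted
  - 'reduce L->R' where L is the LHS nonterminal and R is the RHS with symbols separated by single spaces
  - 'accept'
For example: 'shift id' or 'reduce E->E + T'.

Answer: reduce T->F

Derivation:
Step 1: shift (. Stack=[(] ptr=1 lookahead=num remaining=[num ) / id / num / ( num ) $]
Step 2: shift num. Stack=[( num] ptr=2 lookahead=) remaining=[) / id / num / ( num ) $]
Step 3: reduce F->num. Stack=[( F] ptr=2 lookahead=) remaining=[) / id / num / ( num ) $]
Step 4: reduce T->F. Stack=[( T] ptr=2 lookahead=) remaining=[) / id / num / ( num ) $]
Step 5: reduce E->T. Stack=[( E] ptr=2 lookahead=) remaining=[) / id / num / ( num ) $]
Step 6: shift ). Stack=[( E )] ptr=3 lookahead=/ remaining=[/ id / num / ( num ) $]
Step 7: reduce F->( E ). Stack=[F] ptr=3 lookahead=/ remaining=[/ id / num / ( num ) $]
Step 8: reduce T->F. Stack=[T] ptr=3 lookahead=/ remaining=[/ id / num / ( num ) $]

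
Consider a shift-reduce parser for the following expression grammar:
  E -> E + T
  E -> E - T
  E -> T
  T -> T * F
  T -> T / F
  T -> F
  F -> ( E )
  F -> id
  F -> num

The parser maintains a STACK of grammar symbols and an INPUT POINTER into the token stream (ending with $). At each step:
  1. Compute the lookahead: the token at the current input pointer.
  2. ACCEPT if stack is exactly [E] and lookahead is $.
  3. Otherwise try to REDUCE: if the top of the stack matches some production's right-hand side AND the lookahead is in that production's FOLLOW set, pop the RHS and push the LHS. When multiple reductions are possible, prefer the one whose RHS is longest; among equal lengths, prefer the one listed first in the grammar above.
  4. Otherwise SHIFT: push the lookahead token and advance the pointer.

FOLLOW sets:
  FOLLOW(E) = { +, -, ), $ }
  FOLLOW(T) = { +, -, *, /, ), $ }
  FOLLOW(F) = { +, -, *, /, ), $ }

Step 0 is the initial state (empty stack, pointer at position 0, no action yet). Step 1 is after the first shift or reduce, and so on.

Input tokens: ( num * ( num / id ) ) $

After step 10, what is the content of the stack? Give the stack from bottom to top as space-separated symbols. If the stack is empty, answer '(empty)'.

Answer: ( T * ( T /

Derivation:
Step 1: shift (. Stack=[(] ptr=1 lookahead=num remaining=[num * ( num / id ) ) $]
Step 2: shift num. Stack=[( num] ptr=2 lookahead=* remaining=[* ( num / id ) ) $]
Step 3: reduce F->num. Stack=[( F] ptr=2 lookahead=* remaining=[* ( num / id ) ) $]
Step 4: reduce T->F. Stack=[( T] ptr=2 lookahead=* remaining=[* ( num / id ) ) $]
Step 5: shift *. Stack=[( T *] ptr=3 lookahead=( remaining=[( num / id ) ) $]
Step 6: shift (. Stack=[( T * (] ptr=4 lookahead=num remaining=[num / id ) ) $]
Step 7: shift num. Stack=[( T * ( num] ptr=5 lookahead=/ remaining=[/ id ) ) $]
Step 8: reduce F->num. Stack=[( T * ( F] ptr=5 lookahead=/ remaining=[/ id ) ) $]
Step 9: reduce T->F. Stack=[( T * ( T] ptr=5 lookahead=/ remaining=[/ id ) ) $]
Step 10: shift /. Stack=[( T * ( T /] ptr=6 lookahead=id remaining=[id ) ) $]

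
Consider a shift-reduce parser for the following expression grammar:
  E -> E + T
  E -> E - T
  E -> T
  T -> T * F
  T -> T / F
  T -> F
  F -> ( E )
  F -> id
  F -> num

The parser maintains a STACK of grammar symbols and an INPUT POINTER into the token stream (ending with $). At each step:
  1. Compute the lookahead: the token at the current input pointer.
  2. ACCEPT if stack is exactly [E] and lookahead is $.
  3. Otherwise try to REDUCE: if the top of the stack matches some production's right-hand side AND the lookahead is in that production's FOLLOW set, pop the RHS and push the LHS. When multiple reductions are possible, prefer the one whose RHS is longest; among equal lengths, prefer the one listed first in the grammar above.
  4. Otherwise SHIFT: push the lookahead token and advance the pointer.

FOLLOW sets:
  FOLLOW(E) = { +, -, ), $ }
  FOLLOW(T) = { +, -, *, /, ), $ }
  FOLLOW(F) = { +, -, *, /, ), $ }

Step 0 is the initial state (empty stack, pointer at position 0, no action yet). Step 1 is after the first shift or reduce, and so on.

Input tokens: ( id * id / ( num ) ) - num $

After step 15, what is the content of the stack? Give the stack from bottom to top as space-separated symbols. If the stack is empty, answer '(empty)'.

Step 1: shift (. Stack=[(] ptr=1 lookahead=id remaining=[id * id / ( num ) ) - num $]
Step 2: shift id. Stack=[( id] ptr=2 lookahead=* remaining=[* id / ( num ) ) - num $]
Step 3: reduce F->id. Stack=[( F] ptr=2 lookahead=* remaining=[* id / ( num ) ) - num $]
Step 4: reduce T->F. Stack=[( T] ptr=2 lookahead=* remaining=[* id / ( num ) ) - num $]
Step 5: shift *. Stack=[( T *] ptr=3 lookahead=id remaining=[id / ( num ) ) - num $]
Step 6: shift id. Stack=[( T * id] ptr=4 lookahead=/ remaining=[/ ( num ) ) - num $]
Step 7: reduce F->id. Stack=[( T * F] ptr=4 lookahead=/ remaining=[/ ( num ) ) - num $]
Step 8: reduce T->T * F. Stack=[( T] ptr=4 lookahead=/ remaining=[/ ( num ) ) - num $]
Step 9: shift /. Stack=[( T /] ptr=5 lookahead=( remaining=[( num ) ) - num $]
Step 10: shift (. Stack=[( T / (] ptr=6 lookahead=num remaining=[num ) ) - num $]
Step 11: shift num. Stack=[( T / ( num] ptr=7 lookahead=) remaining=[) ) - num $]
Step 12: reduce F->num. Stack=[( T / ( F] ptr=7 lookahead=) remaining=[) ) - num $]
Step 13: reduce T->F. Stack=[( T / ( T] ptr=7 lookahead=) remaining=[) ) - num $]
Step 14: reduce E->T. Stack=[( T / ( E] ptr=7 lookahead=) remaining=[) ) - num $]
Step 15: shift ). Stack=[( T / ( E )] ptr=8 lookahead=) remaining=[) - num $]

Answer: ( T / ( E )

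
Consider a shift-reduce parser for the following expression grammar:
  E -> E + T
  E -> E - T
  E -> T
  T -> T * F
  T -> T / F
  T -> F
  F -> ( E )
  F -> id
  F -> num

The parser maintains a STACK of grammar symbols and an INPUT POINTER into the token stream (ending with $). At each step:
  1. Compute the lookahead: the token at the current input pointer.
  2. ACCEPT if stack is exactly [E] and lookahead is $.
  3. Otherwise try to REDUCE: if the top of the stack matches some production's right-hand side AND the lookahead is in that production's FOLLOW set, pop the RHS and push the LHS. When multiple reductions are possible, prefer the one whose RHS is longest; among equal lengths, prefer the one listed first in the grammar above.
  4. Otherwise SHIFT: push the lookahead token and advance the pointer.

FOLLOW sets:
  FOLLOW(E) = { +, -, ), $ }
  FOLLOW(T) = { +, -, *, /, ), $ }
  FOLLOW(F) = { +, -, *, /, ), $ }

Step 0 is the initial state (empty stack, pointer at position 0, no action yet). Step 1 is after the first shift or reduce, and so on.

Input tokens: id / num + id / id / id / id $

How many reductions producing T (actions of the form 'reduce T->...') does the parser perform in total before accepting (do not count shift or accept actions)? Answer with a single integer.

Step 1: shift id. Stack=[id] ptr=1 lookahead=/ remaining=[/ num + id / id / id / id $]
Step 2: reduce F->id. Stack=[F] ptr=1 lookahead=/ remaining=[/ num + id / id / id / id $]
Step 3: reduce T->F. Stack=[T] ptr=1 lookahead=/ remaining=[/ num + id / id / id / id $]
Step 4: shift /. Stack=[T /] ptr=2 lookahead=num remaining=[num + id / id / id / id $]
Step 5: shift num. Stack=[T / num] ptr=3 lookahead=+ remaining=[+ id / id / id / id $]
Step 6: reduce F->num. Stack=[T / F] ptr=3 lookahead=+ remaining=[+ id / id / id / id $]
Step 7: reduce T->T / F. Stack=[T] ptr=3 lookahead=+ remaining=[+ id / id / id / id $]
Step 8: reduce E->T. Stack=[E] ptr=3 lookahead=+ remaining=[+ id / id / id / id $]
Step 9: shift +. Stack=[E +] ptr=4 lookahead=id remaining=[id / id / id / id $]
Step 10: shift id. Stack=[E + id] ptr=5 lookahead=/ remaining=[/ id / id / id $]
Step 11: reduce F->id. Stack=[E + F] ptr=5 lookahead=/ remaining=[/ id / id / id $]
Step 12: reduce T->F. Stack=[E + T] ptr=5 lookahead=/ remaining=[/ id / id / id $]
Step 13: shift /. Stack=[E + T /] ptr=6 lookahead=id remaining=[id / id / id $]
Step 14: shift id. Stack=[E + T / id] ptr=7 lookahead=/ remaining=[/ id / id $]
Step 15: reduce F->id. Stack=[E + T / F] ptr=7 lookahead=/ remaining=[/ id / id $]
Step 16: reduce T->T / F. Stack=[E + T] ptr=7 lookahead=/ remaining=[/ id / id $]
Step 17: shift /. Stack=[E + T /] ptr=8 lookahead=id remaining=[id / id $]
Step 18: shift id. Stack=[E + T / id] ptr=9 lookahead=/ remaining=[/ id $]
Step 19: reduce F->id. Stack=[E + T / F] ptr=9 lookahead=/ remaining=[/ id $]
Step 20: reduce T->T / F. Stack=[E + T] ptr=9 lookahead=/ remaining=[/ id $]
Step 21: shift /. Stack=[E + T /] ptr=10 lookahead=id remaining=[id $]
Step 22: shift id. Stack=[E + T / id] ptr=11 lookahead=$ remaining=[$]
Step 23: reduce F->id. Stack=[E + T / F] ptr=11 lookahead=$ remaining=[$]
Step 24: reduce T->T / F. Stack=[E + T] ptr=11 lookahead=$ remaining=[$]
Step 25: reduce E->E + T. Stack=[E] ptr=11 lookahead=$ remaining=[$]
Step 26: accept. Stack=[E] ptr=11 lookahead=$ remaining=[$]

Answer: 6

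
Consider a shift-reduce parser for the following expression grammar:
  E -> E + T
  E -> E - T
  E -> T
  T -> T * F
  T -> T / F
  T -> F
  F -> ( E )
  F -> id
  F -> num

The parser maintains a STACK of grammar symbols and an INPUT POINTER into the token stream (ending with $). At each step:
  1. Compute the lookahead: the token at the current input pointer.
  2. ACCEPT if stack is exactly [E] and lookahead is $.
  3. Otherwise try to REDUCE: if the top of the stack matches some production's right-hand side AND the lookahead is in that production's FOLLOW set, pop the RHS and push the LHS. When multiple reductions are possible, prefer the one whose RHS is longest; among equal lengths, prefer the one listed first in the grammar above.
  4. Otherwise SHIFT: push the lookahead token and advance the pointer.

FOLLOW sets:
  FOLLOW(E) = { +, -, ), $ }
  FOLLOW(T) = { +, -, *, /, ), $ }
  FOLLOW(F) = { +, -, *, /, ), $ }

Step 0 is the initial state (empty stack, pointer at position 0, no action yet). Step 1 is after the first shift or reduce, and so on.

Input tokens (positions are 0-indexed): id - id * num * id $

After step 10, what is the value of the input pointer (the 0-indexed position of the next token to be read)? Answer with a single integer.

Answer: 5

Derivation:
Step 1: shift id. Stack=[id] ptr=1 lookahead=- remaining=[- id * num * id $]
Step 2: reduce F->id. Stack=[F] ptr=1 lookahead=- remaining=[- id * num * id $]
Step 3: reduce T->F. Stack=[T] ptr=1 lookahead=- remaining=[- id * num * id $]
Step 4: reduce E->T. Stack=[E] ptr=1 lookahead=- remaining=[- id * num * id $]
Step 5: shift -. Stack=[E -] ptr=2 lookahead=id remaining=[id * num * id $]
Step 6: shift id. Stack=[E - id] ptr=3 lookahead=* remaining=[* num * id $]
Step 7: reduce F->id. Stack=[E - F] ptr=3 lookahead=* remaining=[* num * id $]
Step 8: reduce T->F. Stack=[E - T] ptr=3 lookahead=* remaining=[* num * id $]
Step 9: shift *. Stack=[E - T *] ptr=4 lookahead=num remaining=[num * id $]
Step 10: shift num. Stack=[E - T * num] ptr=5 lookahead=* remaining=[* id $]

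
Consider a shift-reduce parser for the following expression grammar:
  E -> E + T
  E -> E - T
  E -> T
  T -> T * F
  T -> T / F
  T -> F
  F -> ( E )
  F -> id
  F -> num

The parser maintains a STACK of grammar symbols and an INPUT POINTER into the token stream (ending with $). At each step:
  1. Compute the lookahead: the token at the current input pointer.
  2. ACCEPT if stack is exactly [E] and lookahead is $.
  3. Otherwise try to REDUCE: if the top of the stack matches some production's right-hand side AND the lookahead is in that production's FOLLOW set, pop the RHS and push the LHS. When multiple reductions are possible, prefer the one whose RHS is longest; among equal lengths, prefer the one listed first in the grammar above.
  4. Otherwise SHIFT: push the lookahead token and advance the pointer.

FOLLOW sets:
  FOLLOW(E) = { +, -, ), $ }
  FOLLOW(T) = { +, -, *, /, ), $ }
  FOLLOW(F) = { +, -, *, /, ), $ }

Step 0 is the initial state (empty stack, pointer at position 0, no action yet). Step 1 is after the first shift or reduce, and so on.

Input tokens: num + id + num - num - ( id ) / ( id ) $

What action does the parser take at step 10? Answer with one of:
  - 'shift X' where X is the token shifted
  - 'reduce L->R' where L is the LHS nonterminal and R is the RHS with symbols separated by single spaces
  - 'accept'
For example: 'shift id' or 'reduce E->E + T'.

Answer: shift +

Derivation:
Step 1: shift num. Stack=[num] ptr=1 lookahead=+ remaining=[+ id + num - num - ( id ) / ( id ) $]
Step 2: reduce F->num. Stack=[F] ptr=1 lookahead=+ remaining=[+ id + num - num - ( id ) / ( id ) $]
Step 3: reduce T->F. Stack=[T] ptr=1 lookahead=+ remaining=[+ id + num - num - ( id ) / ( id ) $]
Step 4: reduce E->T. Stack=[E] ptr=1 lookahead=+ remaining=[+ id + num - num - ( id ) / ( id ) $]
Step 5: shift +. Stack=[E +] ptr=2 lookahead=id remaining=[id + num - num - ( id ) / ( id ) $]
Step 6: shift id. Stack=[E + id] ptr=3 lookahead=+ remaining=[+ num - num - ( id ) / ( id ) $]
Step 7: reduce F->id. Stack=[E + F] ptr=3 lookahead=+ remaining=[+ num - num - ( id ) / ( id ) $]
Step 8: reduce T->F. Stack=[E + T] ptr=3 lookahead=+ remaining=[+ num - num - ( id ) / ( id ) $]
Step 9: reduce E->E + T. Stack=[E] ptr=3 lookahead=+ remaining=[+ num - num - ( id ) / ( id ) $]
Step 10: shift +. Stack=[E +] ptr=4 lookahead=num remaining=[num - num - ( id ) / ( id ) $]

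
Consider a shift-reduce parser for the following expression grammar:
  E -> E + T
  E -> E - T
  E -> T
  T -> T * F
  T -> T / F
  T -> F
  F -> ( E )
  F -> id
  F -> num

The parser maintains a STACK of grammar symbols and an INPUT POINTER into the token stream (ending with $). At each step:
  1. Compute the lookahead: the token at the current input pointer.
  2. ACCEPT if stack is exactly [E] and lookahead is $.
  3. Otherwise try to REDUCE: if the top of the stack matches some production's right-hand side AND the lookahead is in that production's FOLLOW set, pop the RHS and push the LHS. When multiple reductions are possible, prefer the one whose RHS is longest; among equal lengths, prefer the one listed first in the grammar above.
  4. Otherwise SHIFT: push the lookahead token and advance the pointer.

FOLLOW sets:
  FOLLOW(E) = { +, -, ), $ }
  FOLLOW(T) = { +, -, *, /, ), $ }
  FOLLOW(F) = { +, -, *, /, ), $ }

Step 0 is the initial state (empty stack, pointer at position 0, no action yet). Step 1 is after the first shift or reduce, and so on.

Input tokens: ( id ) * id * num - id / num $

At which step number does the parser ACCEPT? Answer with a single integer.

Step 1: shift (. Stack=[(] ptr=1 lookahead=id remaining=[id ) * id * num - id / num $]
Step 2: shift id. Stack=[( id] ptr=2 lookahead=) remaining=[) * id * num - id / num $]
Step 3: reduce F->id. Stack=[( F] ptr=2 lookahead=) remaining=[) * id * num - id / num $]
Step 4: reduce T->F. Stack=[( T] ptr=2 lookahead=) remaining=[) * id * num - id / num $]
Step 5: reduce E->T. Stack=[( E] ptr=2 lookahead=) remaining=[) * id * num - id / num $]
Step 6: shift ). Stack=[( E )] ptr=3 lookahead=* remaining=[* id * num - id / num $]
Step 7: reduce F->( E ). Stack=[F] ptr=3 lookahead=* remaining=[* id * num - id / num $]
Step 8: reduce T->F. Stack=[T] ptr=3 lookahead=* remaining=[* id * num - id / num $]
Step 9: shift *. Stack=[T *] ptr=4 lookahead=id remaining=[id * num - id / num $]
Step 10: shift id. Stack=[T * id] ptr=5 lookahead=* remaining=[* num - id / num $]
Step 11: reduce F->id. Stack=[T * F] ptr=5 lookahead=* remaining=[* num - id / num $]
Step 12: reduce T->T * F. Stack=[T] ptr=5 lookahead=* remaining=[* num - id / num $]
Step 13: shift *. Stack=[T *] ptr=6 lookahead=num remaining=[num - id / num $]
Step 14: shift num. Stack=[T * num] ptr=7 lookahead=- remaining=[- id / num $]
Step 15: reduce F->num. Stack=[T * F] ptr=7 lookahead=- remaining=[- id / num $]
Step 16: reduce T->T * F. Stack=[T] ptr=7 lookahead=- remaining=[- id / num $]
Step 17: reduce E->T. Stack=[E] ptr=7 lookahead=- remaining=[- id / num $]
Step 18: shift -. Stack=[E -] ptr=8 lookahead=id remaining=[id / num $]
Step 19: shift id. Stack=[E - id] ptr=9 lookahead=/ remaining=[/ num $]
Step 20: reduce F->id. Stack=[E - F] ptr=9 lookahead=/ remaining=[/ num $]
Step 21: reduce T->F. Stack=[E - T] ptr=9 lookahead=/ remaining=[/ num $]
Step 22: shift /. Stack=[E - T /] ptr=10 lookahead=num remaining=[num $]
Step 23: shift num. Stack=[E - T / num] ptr=11 lookahead=$ remaining=[$]
Step 24: reduce F->num. Stack=[E - T / F] ptr=11 lookahead=$ remaining=[$]
Step 25: reduce T->T / F. Stack=[E - T] ptr=11 lookahead=$ remaining=[$]
Step 26: reduce E->E - T. Stack=[E] ptr=11 lookahead=$ remaining=[$]
Step 27: accept. Stack=[E] ptr=11 lookahead=$ remaining=[$]

Answer: 27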